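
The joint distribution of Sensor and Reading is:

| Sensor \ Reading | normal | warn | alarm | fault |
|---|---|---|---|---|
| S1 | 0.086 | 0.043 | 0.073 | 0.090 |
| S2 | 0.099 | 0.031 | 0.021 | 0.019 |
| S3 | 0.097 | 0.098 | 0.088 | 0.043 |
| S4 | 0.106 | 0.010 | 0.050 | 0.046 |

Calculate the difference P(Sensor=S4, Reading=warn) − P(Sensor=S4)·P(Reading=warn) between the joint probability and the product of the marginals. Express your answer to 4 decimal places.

-0.0286

P(Sensor=S4) = 0.106 + 0.010 + 0.050 + 0.046 = 0.212.
P(Reading=warn) = 0.043 + 0.031 + 0.098 + 0.010 = 0.182.
P(Sensor=S4, Reading=warn) − P(Sensor=S4)P(Reading=warn) = 0.010 − 0.212×0.182 = -0.0286.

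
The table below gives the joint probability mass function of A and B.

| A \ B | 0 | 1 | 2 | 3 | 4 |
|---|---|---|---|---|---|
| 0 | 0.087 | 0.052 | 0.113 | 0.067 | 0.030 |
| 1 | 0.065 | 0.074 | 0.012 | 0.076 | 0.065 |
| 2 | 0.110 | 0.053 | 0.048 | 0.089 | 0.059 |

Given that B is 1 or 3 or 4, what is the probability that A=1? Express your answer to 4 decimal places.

0.3805

P(B=1) = 0.052 + 0.074 + 0.053 = 0.179.
P(B=3) = 0.067 + 0.076 + 0.089 = 0.232.
P(B=4) = 0.030 + 0.065 + 0.059 = 0.154.
P(B ∈ {1, 3, 4}) = 0.179 + 0.232 + 0.154 = 0.565; P(A=1, B ∈ {1, 3, 4}) = 0.074 + 0.076 + 0.065 = 0.215.
P(A=1 | B ∈ {1, 3, 4}) = 0.215/0.565 = 0.3805.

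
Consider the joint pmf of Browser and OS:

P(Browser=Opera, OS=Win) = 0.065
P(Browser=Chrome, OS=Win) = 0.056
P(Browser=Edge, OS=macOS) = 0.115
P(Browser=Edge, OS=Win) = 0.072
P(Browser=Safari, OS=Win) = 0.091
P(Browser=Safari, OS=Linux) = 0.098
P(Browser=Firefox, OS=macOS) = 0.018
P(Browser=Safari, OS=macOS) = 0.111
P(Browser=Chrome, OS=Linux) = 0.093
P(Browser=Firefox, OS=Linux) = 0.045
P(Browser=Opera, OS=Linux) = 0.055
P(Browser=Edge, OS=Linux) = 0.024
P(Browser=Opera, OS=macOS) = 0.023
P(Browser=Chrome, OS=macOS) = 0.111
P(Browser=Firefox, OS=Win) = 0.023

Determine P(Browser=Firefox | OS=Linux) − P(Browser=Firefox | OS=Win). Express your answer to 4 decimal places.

P(OS=Linux) = 0.093 + 0.045 + 0.098 + 0.024 + 0.055 = 0.315; P(Browser=Firefox | OS=Linux) = 0.045/0.315 = 0.14286.
P(OS=Win) = 0.056 + 0.023 + 0.091 + 0.072 + 0.065 = 0.307; P(Browser=Firefox | OS=Win) = 0.023/0.307 = 0.07492.
Difference = 0.0679.

0.0679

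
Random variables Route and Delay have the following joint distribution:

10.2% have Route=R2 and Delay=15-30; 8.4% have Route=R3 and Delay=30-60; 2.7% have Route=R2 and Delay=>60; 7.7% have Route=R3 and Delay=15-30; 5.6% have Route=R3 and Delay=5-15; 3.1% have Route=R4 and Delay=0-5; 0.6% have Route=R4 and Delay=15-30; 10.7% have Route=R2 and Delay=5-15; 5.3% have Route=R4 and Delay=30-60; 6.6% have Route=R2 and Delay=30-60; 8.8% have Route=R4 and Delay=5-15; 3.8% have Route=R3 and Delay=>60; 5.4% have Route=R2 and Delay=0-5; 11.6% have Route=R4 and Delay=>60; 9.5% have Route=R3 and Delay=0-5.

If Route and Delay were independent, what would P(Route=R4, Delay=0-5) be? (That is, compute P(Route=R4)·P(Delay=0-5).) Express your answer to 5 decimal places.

P(Route=R4) = 0.031 + 0.088 + 0.006 + 0.053 + 0.116 = 0.294.
P(Delay=0-5) = 0.054 + 0.095 + 0.031 = 0.180.
Product: 0.294 × 0.180 = 0.05292.

0.05292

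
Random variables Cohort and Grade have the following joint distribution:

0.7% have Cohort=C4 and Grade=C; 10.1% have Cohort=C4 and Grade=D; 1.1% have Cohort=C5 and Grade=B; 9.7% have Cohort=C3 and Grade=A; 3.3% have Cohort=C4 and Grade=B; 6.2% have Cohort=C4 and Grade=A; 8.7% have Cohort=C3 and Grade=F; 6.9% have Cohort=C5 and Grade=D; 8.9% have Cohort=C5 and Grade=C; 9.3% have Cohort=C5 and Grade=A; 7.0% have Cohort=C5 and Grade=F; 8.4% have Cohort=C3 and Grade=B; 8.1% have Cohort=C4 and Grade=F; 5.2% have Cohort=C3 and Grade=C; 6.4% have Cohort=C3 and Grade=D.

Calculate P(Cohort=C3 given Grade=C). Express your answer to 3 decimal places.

0.351

P(Grade=C) = 0.052 + 0.007 + 0.089 = 0.148.
P(Cohort=C3 | Grade=C) = 0.052/0.148 = 0.351.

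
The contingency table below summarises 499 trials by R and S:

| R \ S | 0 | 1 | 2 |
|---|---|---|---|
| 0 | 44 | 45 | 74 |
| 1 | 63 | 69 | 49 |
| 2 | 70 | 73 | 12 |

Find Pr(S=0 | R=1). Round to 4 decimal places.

0.3481

Total with R=1: 63 + 69 + 49 = 181.
P(S=0 | R=1) = 63/181 = 0.3481.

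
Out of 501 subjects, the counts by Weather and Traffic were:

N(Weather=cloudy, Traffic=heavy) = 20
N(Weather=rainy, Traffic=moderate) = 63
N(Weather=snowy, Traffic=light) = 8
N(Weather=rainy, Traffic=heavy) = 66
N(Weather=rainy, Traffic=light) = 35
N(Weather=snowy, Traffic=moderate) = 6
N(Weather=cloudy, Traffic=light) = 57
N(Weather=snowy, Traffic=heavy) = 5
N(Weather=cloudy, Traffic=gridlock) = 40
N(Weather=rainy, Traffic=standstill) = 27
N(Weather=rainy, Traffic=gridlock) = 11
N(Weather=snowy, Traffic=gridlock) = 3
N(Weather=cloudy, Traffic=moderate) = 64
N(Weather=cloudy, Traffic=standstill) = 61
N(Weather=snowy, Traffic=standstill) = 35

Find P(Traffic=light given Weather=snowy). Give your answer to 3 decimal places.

Total with Weather=snowy: 8 + 6 + 5 + 3 + 35 = 57.
P(Traffic=light | Weather=snowy) = 8/57 = 0.140.

0.140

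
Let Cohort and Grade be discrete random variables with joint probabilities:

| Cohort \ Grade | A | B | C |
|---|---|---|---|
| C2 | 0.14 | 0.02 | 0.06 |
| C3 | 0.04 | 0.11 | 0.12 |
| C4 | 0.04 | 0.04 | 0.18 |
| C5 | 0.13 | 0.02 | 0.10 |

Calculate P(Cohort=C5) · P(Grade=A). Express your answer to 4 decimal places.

0.0875

P(Cohort=C5) = 0.13 + 0.02 + 0.10 = 0.25.
P(Grade=A) = 0.14 + 0.04 + 0.04 + 0.13 = 0.35.
Product: 0.25 × 0.35 = 0.0875.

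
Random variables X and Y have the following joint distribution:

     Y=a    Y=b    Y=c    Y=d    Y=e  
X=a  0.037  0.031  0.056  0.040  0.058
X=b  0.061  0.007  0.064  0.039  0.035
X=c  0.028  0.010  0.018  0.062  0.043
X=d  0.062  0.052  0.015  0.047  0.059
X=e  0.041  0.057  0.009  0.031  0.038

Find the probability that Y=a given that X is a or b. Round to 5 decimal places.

P(X=a) = 0.037 + 0.031 + 0.056 + 0.040 + 0.058 = 0.222.
P(X=b) = 0.061 + 0.007 + 0.064 + 0.039 + 0.035 = 0.206.
P(X ∈ {a, b}) = 0.222 + 0.206 = 0.428; P(Y=a, X ∈ {a, b}) = 0.037 + 0.061 = 0.098.
P(Y=a | X ∈ {a, b}) = 0.098/0.428 = 0.22897.

0.22897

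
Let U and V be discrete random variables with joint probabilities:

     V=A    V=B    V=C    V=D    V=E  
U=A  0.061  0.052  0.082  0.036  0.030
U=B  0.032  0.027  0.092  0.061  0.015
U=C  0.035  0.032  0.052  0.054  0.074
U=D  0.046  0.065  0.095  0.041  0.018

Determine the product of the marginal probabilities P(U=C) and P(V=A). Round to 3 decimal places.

0.043

P(U=C) = 0.035 + 0.032 + 0.052 + 0.054 + 0.074 = 0.247.
P(V=A) = 0.061 + 0.032 + 0.035 + 0.046 = 0.174.
Product: 0.247 × 0.174 = 0.043.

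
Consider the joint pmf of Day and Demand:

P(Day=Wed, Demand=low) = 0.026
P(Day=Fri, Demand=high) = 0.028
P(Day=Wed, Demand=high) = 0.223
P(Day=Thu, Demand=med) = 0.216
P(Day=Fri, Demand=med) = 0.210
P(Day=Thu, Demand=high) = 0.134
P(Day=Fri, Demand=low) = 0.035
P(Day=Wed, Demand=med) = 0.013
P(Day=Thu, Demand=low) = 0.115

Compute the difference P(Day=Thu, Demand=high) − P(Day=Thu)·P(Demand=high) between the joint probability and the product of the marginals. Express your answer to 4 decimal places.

P(Day=Thu) = 0.115 + 0.216 + 0.134 = 0.465.
P(Demand=high) = 0.223 + 0.134 + 0.028 = 0.385.
P(Day=Thu, Demand=high) − P(Day=Thu)P(Demand=high) = 0.134 − 0.465×0.385 = -0.0450.

-0.0450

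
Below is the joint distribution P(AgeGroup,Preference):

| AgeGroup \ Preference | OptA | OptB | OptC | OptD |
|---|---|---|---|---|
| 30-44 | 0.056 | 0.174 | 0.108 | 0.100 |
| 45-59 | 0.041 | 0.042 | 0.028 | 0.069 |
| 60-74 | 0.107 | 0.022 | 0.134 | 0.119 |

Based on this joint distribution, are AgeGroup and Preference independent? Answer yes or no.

no

P(AgeGroup=30-44) = 0.438 and P(Preference=OptB) = 0.238, so their product is 0.10424, but P(AgeGroup=30-44, Preference=OptB) = 0.174. Since these differ, AgeGroup and Preference are not independent.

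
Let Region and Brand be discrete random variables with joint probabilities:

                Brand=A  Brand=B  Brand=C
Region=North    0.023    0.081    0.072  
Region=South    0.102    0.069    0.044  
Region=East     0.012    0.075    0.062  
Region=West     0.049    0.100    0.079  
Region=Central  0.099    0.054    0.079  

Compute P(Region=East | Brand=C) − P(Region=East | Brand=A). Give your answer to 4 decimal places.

P(Brand=C) = 0.072 + 0.044 + 0.062 + 0.079 + 0.079 = 0.336; P(Region=East | Brand=C) = 0.062/0.336 = 0.18452.
P(Brand=A) = 0.023 + 0.102 + 0.012 + 0.049 + 0.099 = 0.285; P(Region=East | Brand=A) = 0.012/0.285 = 0.04211.
Difference = 0.1424.

0.1424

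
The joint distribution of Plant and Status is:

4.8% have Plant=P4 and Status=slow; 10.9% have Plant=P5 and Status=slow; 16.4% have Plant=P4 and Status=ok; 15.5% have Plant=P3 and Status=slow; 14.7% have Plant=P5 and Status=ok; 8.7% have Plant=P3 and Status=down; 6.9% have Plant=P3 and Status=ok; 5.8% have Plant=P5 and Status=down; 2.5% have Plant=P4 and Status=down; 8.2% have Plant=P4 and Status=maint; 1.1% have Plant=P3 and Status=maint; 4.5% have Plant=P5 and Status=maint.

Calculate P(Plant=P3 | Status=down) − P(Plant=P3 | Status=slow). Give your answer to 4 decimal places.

P(Status=down) = 0.087 + 0.025 + 0.058 = 0.170; P(Plant=P3 | Status=down) = 0.087/0.170 = 0.51176.
P(Status=slow) = 0.155 + 0.048 + 0.109 = 0.312; P(Plant=P3 | Status=slow) = 0.155/0.312 = 0.49679.
Difference = 0.0150.

0.0150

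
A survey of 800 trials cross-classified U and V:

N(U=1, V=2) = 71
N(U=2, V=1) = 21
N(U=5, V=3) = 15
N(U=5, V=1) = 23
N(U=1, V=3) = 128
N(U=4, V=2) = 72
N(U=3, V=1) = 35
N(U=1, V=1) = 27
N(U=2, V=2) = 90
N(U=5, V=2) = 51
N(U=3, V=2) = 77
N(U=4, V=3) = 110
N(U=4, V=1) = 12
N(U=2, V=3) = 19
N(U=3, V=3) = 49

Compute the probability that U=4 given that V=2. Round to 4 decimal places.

0.1994

Total with V=2: 71 + 90 + 77 + 72 + 51 = 361.
P(U=4 | V=2) = 72/361 = 0.1994.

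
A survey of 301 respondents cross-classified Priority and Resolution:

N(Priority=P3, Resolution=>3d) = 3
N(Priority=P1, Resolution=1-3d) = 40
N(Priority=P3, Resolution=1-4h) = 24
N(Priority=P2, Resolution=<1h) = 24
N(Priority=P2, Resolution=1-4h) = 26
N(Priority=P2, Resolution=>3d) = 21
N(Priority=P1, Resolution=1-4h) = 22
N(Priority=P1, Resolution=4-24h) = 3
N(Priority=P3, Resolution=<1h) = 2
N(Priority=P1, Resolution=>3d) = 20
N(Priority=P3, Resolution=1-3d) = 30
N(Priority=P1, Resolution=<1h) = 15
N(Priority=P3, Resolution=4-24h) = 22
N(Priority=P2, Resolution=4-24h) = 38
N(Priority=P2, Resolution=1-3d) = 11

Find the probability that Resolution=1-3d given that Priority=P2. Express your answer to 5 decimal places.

Total with Priority=P2: 24 + 26 + 38 + 11 + 21 = 120.
P(Resolution=1-3d | Priority=P2) = 11/120 = 0.09167.

0.09167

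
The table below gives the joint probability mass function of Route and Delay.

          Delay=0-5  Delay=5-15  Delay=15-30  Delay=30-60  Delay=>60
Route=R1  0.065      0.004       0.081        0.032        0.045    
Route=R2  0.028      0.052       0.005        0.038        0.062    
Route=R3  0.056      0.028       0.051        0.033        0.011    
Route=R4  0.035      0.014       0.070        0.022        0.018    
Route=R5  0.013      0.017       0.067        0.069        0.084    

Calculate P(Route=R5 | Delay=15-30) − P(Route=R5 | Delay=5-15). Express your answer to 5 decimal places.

P(Delay=15-30) = 0.081 + 0.005 + 0.051 + 0.070 + 0.067 = 0.274; P(Route=R5 | Delay=15-30) = 0.067/0.274 = 0.244526.
P(Delay=5-15) = 0.004 + 0.052 + 0.028 + 0.014 + 0.017 = 0.115; P(Route=R5 | Delay=5-15) = 0.017/0.115 = 0.147826.
Difference = 0.09670.

0.09670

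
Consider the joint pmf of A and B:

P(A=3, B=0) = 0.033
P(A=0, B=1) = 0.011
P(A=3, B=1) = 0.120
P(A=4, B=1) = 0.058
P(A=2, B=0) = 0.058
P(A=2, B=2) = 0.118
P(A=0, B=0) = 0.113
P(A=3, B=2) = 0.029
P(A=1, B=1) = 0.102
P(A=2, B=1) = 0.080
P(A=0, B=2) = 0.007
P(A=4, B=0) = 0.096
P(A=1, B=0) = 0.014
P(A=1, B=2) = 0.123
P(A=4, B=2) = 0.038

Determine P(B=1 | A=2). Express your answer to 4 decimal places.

P(A=2) = 0.058 + 0.080 + 0.118 = 0.256.
P(B=1 | A=2) = 0.080/0.256 = 0.3125.

0.3125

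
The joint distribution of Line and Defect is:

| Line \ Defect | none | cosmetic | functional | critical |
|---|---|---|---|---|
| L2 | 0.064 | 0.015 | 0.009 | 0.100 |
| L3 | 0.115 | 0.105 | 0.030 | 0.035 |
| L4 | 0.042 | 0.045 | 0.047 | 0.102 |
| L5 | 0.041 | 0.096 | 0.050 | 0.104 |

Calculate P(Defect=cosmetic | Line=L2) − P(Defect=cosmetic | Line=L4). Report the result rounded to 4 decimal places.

P(Line=L2) = 0.064 + 0.015 + 0.009 + 0.100 = 0.188; P(Defect=cosmetic | Line=L2) = 0.015/0.188 = 0.07979.
P(Line=L4) = 0.042 + 0.045 + 0.047 + 0.102 = 0.236; P(Defect=cosmetic | Line=L4) = 0.045/0.236 = 0.19068.
Difference = -0.1109.

-0.1109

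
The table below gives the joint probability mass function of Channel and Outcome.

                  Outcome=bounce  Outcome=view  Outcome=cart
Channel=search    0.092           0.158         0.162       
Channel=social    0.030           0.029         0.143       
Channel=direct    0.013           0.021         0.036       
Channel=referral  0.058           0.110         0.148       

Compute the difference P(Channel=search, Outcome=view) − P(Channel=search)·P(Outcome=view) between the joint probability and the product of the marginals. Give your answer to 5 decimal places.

0.02698

P(Channel=search) = 0.092 + 0.158 + 0.162 = 0.412.
P(Outcome=view) = 0.158 + 0.029 + 0.021 + 0.110 = 0.318.
P(Channel=search, Outcome=view) − P(Channel=search)P(Outcome=view) = 0.158 − 0.412×0.318 = 0.02698.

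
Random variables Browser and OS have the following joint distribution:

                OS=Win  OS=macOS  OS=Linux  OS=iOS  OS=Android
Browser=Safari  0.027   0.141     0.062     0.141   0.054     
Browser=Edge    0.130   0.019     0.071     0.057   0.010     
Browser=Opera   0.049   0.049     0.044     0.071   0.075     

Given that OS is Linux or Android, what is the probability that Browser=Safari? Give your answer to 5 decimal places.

0.36709

P(OS=Linux) = 0.062 + 0.071 + 0.044 = 0.177.
P(OS=Android) = 0.054 + 0.010 + 0.075 = 0.139.
P(OS ∈ {Linux, Android}) = 0.177 + 0.139 = 0.316; P(Browser=Safari, OS ∈ {Linux, Android}) = 0.062 + 0.054 = 0.116.
P(Browser=Safari | OS ∈ {Linux, Android}) = 0.116/0.316 = 0.36709.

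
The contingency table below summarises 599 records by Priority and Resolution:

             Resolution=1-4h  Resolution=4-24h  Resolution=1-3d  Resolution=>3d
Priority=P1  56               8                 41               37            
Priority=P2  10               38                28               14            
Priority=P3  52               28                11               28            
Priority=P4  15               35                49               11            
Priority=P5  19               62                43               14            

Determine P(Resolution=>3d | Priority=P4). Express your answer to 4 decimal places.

Total with Priority=P4: 15 + 35 + 49 + 11 = 110.
P(Resolution=>3d | Priority=P4) = 11/110 = 0.1000.

0.1000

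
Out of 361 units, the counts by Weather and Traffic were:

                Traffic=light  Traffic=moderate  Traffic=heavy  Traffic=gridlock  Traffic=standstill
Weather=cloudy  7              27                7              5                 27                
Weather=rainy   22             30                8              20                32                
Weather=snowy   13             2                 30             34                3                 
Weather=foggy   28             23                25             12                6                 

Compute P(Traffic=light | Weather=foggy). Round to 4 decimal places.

Total with Weather=foggy: 28 + 23 + 25 + 12 + 6 = 94.
P(Traffic=light | Weather=foggy) = 28/94 = 0.2979.

0.2979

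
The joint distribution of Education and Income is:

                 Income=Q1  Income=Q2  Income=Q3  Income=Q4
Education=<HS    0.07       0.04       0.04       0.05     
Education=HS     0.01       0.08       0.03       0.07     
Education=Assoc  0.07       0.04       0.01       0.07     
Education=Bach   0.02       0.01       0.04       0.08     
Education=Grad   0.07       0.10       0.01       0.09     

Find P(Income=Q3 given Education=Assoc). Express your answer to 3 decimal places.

P(Education=Assoc) = 0.07 + 0.04 + 0.01 + 0.07 = 0.19.
P(Income=Q3 | Education=Assoc) = 0.01/0.19 = 0.053.

0.053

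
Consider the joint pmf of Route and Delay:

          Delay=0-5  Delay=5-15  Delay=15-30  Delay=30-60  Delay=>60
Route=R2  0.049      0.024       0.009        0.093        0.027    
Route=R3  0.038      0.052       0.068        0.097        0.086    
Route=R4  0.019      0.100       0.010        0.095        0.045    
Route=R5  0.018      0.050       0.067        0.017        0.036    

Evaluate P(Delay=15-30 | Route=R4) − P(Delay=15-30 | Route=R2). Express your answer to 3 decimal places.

P(Route=R4) = 0.019 + 0.100 + 0.010 + 0.095 + 0.045 = 0.269; P(Delay=15-30 | Route=R4) = 0.010/0.269 = 0.0372.
P(Route=R2) = 0.049 + 0.024 + 0.009 + 0.093 + 0.027 = 0.202; P(Delay=15-30 | Route=R2) = 0.009/0.202 = 0.0446.
Difference = -0.007.

-0.007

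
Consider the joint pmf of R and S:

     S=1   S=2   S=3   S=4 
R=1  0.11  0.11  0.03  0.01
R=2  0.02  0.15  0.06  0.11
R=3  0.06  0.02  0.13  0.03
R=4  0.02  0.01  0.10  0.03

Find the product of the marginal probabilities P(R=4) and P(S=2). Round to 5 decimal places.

0.04640

P(R=4) = 0.02 + 0.01 + 0.10 + 0.03 = 0.16.
P(S=2) = 0.11 + 0.15 + 0.02 + 0.01 = 0.29.
Product: 0.16 × 0.29 = 0.04640.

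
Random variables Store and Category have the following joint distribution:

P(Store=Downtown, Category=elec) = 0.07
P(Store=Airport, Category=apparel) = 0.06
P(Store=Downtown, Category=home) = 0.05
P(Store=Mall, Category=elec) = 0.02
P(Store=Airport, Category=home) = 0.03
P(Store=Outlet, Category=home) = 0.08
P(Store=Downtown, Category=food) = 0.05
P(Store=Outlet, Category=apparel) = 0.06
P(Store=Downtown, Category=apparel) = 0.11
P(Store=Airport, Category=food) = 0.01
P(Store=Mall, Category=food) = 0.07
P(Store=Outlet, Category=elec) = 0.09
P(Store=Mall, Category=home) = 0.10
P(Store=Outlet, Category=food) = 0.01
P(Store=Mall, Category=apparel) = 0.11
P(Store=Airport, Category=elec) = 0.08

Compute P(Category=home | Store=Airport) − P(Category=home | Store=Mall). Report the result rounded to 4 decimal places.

-0.1667

P(Store=Airport) = 0.01 + 0.06 + 0.08 + 0.03 = 0.18; P(Category=home | Store=Airport) = 0.03/0.18 = 0.16667.
P(Store=Mall) = 0.07 + 0.11 + 0.02 + 0.10 = 0.30; P(Category=home | Store=Mall) = 0.10/0.30 = 0.33333.
Difference = -0.1667.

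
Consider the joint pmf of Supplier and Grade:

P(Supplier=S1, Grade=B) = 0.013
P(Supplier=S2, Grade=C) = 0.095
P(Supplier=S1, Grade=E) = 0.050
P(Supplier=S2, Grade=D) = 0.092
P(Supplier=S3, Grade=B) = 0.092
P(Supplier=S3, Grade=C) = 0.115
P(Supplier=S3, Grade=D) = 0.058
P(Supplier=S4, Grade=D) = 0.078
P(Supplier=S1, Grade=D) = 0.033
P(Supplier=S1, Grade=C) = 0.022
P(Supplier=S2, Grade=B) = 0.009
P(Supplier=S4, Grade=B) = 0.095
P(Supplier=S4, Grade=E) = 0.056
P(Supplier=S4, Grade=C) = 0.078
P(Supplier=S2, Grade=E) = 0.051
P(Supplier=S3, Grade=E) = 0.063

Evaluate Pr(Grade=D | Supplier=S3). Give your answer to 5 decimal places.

P(Supplier=S3) = 0.092 + 0.115 + 0.058 + 0.063 = 0.328.
P(Grade=D | Supplier=S3) = 0.058/0.328 = 0.17683.

0.17683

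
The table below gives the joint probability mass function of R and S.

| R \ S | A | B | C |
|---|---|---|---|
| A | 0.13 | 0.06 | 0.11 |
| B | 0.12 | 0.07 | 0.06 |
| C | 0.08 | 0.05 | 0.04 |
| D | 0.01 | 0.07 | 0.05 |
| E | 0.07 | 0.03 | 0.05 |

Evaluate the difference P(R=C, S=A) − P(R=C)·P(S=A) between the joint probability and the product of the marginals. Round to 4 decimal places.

0.0103

P(R=C) = 0.08 + 0.05 + 0.04 = 0.17.
P(S=A) = 0.13 + 0.12 + 0.08 + 0.01 + 0.07 = 0.41.
P(R=C, S=A) − P(R=C)P(S=A) = 0.08 − 0.17×0.41 = 0.0103.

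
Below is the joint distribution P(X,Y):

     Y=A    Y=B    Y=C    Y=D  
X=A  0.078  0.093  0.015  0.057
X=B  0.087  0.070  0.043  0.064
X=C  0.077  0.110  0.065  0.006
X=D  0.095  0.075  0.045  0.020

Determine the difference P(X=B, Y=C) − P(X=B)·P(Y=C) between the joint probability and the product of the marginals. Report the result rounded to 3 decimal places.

P(X=B) = 0.087 + 0.070 + 0.043 + 0.064 = 0.264.
P(Y=C) = 0.015 + 0.043 + 0.065 + 0.045 = 0.168.
P(X=B, Y=C) − P(X=B)P(Y=C) = 0.043 − 0.264×0.168 = -0.001.

-0.001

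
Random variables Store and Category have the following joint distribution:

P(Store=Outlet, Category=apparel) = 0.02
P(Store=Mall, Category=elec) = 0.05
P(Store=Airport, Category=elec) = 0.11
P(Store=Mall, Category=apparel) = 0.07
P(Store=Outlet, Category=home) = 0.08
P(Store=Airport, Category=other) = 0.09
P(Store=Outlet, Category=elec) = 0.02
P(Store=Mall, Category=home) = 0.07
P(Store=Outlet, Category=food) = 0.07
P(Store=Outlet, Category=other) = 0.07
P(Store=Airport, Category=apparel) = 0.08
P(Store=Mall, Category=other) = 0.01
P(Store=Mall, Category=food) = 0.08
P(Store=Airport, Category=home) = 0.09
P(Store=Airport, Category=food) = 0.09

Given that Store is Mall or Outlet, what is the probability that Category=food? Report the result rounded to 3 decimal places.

P(Store=Mall) = 0.08 + 0.07 + 0.05 + 0.07 + 0.01 = 0.28.
P(Store=Outlet) = 0.07 + 0.02 + 0.02 + 0.08 + 0.07 = 0.26.
P(Store ∈ {Mall, Outlet}) = 0.28 + 0.26 = 0.54; P(Category=food, Store ∈ {Mall, Outlet}) = 0.08 + 0.07 = 0.15.
P(Category=food | Store ∈ {Mall, Outlet}) = 0.15/0.54 = 0.278.

0.278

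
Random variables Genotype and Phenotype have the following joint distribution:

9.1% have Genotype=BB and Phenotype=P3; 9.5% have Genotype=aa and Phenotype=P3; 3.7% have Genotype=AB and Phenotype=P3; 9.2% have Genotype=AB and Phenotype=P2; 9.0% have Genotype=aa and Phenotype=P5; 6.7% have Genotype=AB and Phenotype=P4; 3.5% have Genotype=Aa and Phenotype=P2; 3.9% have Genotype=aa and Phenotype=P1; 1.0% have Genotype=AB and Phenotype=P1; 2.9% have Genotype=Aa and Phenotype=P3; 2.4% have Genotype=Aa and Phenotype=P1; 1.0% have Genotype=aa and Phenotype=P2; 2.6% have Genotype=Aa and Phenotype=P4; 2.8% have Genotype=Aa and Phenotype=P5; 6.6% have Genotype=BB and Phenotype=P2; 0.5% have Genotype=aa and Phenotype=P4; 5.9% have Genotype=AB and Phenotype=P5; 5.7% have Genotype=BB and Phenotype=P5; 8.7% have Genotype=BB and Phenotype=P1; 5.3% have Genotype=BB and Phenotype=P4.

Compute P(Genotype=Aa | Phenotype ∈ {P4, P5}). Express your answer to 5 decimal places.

0.14026

P(Phenotype=P4) = 0.026 + 0.005 + 0.067 + 0.053 = 0.151.
P(Phenotype=P5) = 0.028 + 0.090 + 0.059 + 0.057 = 0.234.
P(Phenotype ∈ {P4, P5}) = 0.151 + 0.234 = 0.385; P(Genotype=Aa, Phenotype ∈ {P4, P5}) = 0.026 + 0.028 = 0.054.
P(Genotype=Aa | Phenotype ∈ {P4, P5}) = 0.054/0.385 = 0.14026.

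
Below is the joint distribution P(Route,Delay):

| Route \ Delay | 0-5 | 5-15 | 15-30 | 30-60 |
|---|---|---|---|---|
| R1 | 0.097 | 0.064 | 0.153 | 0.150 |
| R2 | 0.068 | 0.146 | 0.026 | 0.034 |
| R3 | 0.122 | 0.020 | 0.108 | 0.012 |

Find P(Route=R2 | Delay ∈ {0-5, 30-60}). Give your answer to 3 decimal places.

P(Delay=0-5) = 0.097 + 0.068 + 0.122 = 0.287.
P(Delay=30-60) = 0.150 + 0.034 + 0.012 = 0.196.
P(Delay ∈ {0-5, 30-60}) = 0.287 + 0.196 = 0.483; P(Route=R2, Delay ∈ {0-5, 30-60}) = 0.068 + 0.034 = 0.102.
P(Route=R2 | Delay ∈ {0-5, 30-60}) = 0.102/0.483 = 0.211.

0.211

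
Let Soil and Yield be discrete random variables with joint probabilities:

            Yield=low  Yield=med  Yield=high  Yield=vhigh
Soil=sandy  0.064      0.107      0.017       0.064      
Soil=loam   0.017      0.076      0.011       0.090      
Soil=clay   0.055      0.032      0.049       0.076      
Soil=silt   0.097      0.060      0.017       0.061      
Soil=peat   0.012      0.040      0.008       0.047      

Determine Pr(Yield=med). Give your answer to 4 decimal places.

P(Yield=med) = 0.107 + 0.076 + 0.032 + 0.060 + 0.040 = 0.315.

0.3150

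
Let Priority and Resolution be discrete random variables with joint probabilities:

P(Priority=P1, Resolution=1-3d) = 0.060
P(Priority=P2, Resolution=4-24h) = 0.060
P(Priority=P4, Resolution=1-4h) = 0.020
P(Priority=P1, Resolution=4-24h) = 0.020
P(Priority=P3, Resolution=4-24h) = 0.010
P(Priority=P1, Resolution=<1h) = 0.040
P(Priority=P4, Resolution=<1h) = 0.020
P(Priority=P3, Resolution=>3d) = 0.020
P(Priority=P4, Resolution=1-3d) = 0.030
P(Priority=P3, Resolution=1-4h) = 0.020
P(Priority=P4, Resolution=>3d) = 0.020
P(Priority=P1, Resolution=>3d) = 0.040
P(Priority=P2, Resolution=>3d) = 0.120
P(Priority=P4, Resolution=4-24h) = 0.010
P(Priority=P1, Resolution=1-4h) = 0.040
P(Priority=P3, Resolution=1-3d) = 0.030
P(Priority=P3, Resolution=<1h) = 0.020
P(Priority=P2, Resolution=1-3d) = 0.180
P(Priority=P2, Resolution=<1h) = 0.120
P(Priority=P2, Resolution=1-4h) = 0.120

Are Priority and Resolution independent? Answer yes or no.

yes

Every cell satisfies P(Priority,Resolution) = P(Priority)·P(Resolution). For instance P(Priority=P2) = 0.600, P(Resolution=1-4h) = 0.200, and 0.600×0.200 = 0.120 matches the joint entry. So Priority and Resolution are independent.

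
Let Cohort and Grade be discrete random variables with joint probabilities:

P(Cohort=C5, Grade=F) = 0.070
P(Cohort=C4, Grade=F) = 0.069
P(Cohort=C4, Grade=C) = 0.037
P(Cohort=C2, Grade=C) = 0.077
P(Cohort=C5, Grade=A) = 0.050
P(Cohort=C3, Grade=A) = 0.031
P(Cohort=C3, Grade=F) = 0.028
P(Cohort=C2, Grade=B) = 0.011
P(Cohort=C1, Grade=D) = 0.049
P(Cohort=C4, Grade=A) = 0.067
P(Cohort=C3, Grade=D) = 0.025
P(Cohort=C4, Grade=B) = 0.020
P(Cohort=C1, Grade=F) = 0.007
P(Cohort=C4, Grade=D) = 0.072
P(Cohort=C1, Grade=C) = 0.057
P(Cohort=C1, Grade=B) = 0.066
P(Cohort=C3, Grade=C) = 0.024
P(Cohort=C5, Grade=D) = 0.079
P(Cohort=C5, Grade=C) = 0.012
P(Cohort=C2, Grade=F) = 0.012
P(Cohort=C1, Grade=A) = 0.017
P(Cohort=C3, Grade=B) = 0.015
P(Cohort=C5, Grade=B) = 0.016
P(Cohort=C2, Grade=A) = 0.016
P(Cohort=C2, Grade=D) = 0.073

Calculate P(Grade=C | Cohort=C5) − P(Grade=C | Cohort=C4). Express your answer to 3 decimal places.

-0.087

P(Cohort=C5) = 0.050 + 0.016 + 0.012 + 0.079 + 0.070 = 0.227; P(Grade=C | Cohort=C5) = 0.012/0.227 = 0.0529.
P(Cohort=C4) = 0.067 + 0.020 + 0.037 + 0.072 + 0.069 = 0.265; P(Grade=C | Cohort=C4) = 0.037/0.265 = 0.1396.
Difference = -0.087.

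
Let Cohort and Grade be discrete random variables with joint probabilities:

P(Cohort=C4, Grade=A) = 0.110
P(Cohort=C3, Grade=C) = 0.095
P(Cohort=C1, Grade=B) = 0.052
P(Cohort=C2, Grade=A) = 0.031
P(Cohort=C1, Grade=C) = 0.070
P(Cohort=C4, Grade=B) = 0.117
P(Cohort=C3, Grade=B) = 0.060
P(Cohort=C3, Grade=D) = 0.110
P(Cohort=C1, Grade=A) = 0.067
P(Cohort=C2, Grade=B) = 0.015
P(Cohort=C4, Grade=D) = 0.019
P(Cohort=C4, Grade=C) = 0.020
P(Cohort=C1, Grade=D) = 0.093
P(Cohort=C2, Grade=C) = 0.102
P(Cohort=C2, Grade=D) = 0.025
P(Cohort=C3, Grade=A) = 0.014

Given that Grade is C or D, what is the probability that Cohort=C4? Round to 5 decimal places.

P(Grade=C) = 0.070 + 0.102 + 0.095 + 0.020 = 0.287.
P(Grade=D) = 0.093 + 0.025 + 0.110 + 0.019 = 0.247.
P(Grade ∈ {C, D}) = 0.287 + 0.247 = 0.534; P(Cohort=C4, Grade ∈ {C, D}) = 0.020 + 0.019 = 0.039.
P(Cohort=C4 | Grade ∈ {C, D}) = 0.039/0.534 = 0.07303.

0.07303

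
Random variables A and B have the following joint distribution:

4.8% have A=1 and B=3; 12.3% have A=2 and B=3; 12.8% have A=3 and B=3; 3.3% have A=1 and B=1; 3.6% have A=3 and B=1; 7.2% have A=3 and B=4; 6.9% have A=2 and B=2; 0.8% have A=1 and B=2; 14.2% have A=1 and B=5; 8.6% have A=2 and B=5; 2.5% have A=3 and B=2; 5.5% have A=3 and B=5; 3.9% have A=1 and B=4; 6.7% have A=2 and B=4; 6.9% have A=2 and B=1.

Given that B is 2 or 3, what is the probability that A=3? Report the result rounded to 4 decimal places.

P(B=2) = 0.008 + 0.069 + 0.025 = 0.102.
P(B=3) = 0.048 + 0.123 + 0.128 = 0.299.
P(B ∈ {2, 3}) = 0.102 + 0.299 = 0.401; P(A=3, B ∈ {2, 3}) = 0.025 + 0.128 = 0.153.
P(A=3 | B ∈ {2, 3}) = 0.153/0.401 = 0.3815.

0.3815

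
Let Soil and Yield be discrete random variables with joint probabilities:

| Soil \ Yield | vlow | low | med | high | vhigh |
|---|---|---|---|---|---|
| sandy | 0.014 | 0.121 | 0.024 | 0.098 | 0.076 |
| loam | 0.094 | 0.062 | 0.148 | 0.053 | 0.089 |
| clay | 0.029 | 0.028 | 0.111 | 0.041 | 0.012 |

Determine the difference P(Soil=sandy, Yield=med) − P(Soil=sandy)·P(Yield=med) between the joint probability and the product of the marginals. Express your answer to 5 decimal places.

-0.07024

P(Soil=sandy) = 0.014 + 0.121 + 0.024 + 0.098 + 0.076 = 0.333.
P(Yield=med) = 0.024 + 0.148 + 0.111 = 0.283.
P(Soil=sandy, Yield=med) − P(Soil=sandy)P(Yield=med) = 0.024 − 0.333×0.283 = -0.07024.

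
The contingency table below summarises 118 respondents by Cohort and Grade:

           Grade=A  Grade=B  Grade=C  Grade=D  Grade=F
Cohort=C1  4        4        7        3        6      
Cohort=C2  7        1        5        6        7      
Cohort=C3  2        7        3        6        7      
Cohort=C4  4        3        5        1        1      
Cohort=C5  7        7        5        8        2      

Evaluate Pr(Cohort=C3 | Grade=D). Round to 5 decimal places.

0.25000

Total with Grade=D: 3 + 6 + 6 + 1 + 8 = 24.
P(Cohort=C3 | Grade=D) = 6/24 = 0.25000.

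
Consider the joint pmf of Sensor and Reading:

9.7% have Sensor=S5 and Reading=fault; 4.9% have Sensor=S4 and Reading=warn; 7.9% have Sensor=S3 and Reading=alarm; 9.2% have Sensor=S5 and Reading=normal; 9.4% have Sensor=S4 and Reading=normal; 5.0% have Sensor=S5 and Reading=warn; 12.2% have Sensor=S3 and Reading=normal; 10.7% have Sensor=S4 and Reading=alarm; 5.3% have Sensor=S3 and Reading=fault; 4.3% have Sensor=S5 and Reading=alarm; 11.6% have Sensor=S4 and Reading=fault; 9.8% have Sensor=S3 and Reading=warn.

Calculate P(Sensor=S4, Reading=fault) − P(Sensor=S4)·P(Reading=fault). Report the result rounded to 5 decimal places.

P(Sensor=S4) = 0.094 + 0.049 + 0.107 + 0.116 = 0.366.
P(Reading=fault) = 0.053 + 0.116 + 0.097 = 0.266.
P(Sensor=S4, Reading=fault) − P(Sensor=S4)P(Reading=fault) = 0.116 − 0.366×0.266 = 0.01864.

0.01864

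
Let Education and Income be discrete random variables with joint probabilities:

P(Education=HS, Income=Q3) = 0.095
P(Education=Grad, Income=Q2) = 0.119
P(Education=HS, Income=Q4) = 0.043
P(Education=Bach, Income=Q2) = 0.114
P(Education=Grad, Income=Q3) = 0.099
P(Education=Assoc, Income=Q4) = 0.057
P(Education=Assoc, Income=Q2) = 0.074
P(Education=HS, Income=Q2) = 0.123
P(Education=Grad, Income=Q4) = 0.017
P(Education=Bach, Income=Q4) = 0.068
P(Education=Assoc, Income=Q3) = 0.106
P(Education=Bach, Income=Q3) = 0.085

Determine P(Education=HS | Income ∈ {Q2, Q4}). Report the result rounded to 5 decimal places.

P(Income=Q2) = 0.123 + 0.074 + 0.114 + 0.119 = 0.430.
P(Income=Q4) = 0.043 + 0.057 + 0.068 + 0.017 = 0.185.
P(Income ∈ {Q2, Q4}) = 0.430 + 0.185 = 0.615; P(Education=HS, Income ∈ {Q2, Q4}) = 0.123 + 0.043 = 0.166.
P(Education=HS | Income ∈ {Q2, Q4}) = 0.166/0.615 = 0.26992.

0.26992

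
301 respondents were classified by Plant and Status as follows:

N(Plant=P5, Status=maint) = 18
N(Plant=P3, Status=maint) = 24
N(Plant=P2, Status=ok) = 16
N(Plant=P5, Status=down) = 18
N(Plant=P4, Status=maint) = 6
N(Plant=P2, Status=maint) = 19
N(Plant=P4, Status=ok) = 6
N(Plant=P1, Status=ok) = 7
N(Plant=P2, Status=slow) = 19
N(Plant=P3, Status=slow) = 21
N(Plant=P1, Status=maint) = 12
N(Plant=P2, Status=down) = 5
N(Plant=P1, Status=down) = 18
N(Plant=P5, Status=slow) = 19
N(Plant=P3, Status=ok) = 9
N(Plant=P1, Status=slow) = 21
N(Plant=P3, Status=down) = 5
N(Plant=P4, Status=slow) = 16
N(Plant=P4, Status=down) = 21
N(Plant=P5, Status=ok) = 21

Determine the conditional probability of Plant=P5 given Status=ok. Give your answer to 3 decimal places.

0.356

Total with Status=ok: 7 + 16 + 9 + 6 + 21 = 59.
P(Plant=P5 | Status=ok) = 21/59 = 0.356.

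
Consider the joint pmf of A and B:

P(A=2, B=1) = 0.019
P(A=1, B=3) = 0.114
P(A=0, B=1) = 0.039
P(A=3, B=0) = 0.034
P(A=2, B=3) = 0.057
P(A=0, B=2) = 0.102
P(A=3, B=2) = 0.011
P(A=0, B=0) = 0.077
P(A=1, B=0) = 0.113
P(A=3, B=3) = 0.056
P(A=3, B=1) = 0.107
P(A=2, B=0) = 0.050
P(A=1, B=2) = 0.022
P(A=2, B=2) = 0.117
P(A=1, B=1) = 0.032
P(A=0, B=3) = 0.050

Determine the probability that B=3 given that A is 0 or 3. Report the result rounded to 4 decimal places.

P(A=0) = 0.077 + 0.039 + 0.102 + 0.050 = 0.268.
P(A=3) = 0.034 + 0.107 + 0.011 + 0.056 = 0.208.
P(A ∈ {0, 3}) = 0.268 + 0.208 = 0.476; P(B=3, A ∈ {0, 3}) = 0.050 + 0.056 = 0.106.
P(B=3 | A ∈ {0, 3}) = 0.106/0.476 = 0.2227.

0.2227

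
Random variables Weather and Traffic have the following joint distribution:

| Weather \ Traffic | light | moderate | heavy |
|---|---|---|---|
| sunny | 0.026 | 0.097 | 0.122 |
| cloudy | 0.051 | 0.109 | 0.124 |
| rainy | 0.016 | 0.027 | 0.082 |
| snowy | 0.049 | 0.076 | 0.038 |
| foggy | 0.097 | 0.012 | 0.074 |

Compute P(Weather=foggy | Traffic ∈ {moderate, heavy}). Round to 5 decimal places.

0.11301

P(Traffic=moderate) = 0.097 + 0.109 + 0.027 + 0.076 + 0.012 = 0.321.
P(Traffic=heavy) = 0.122 + 0.124 + 0.082 + 0.038 + 0.074 = 0.440.
P(Traffic ∈ {moderate, heavy}) = 0.321 + 0.440 = 0.761; P(Weather=foggy, Traffic ∈ {moderate, heavy}) = 0.012 + 0.074 = 0.086.
P(Weather=foggy | Traffic ∈ {moderate, heavy}) = 0.086/0.761 = 0.11301.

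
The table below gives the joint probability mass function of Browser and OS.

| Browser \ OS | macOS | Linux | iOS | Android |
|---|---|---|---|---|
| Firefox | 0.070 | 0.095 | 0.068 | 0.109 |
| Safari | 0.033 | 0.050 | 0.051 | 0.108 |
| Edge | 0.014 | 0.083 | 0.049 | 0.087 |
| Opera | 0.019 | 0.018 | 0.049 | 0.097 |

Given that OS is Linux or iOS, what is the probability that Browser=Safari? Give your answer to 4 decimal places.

P(OS=Linux) = 0.095 + 0.050 + 0.083 + 0.018 = 0.246.
P(OS=iOS) = 0.068 + 0.051 + 0.049 + 0.049 = 0.217.
P(OS ∈ {Linux, iOS}) = 0.246 + 0.217 = 0.463; P(Browser=Safari, OS ∈ {Linux, iOS}) = 0.050 + 0.051 = 0.101.
P(Browser=Safari | OS ∈ {Linux, iOS}) = 0.101/0.463 = 0.2181.

0.2181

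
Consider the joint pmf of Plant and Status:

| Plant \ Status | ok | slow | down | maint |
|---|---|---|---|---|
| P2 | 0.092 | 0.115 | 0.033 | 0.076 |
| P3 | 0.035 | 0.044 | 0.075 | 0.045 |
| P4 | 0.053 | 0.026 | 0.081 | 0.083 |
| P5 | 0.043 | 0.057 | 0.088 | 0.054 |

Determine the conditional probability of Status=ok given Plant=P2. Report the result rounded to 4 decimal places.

0.2911

P(Plant=P2) = 0.092 + 0.115 + 0.033 + 0.076 = 0.316.
P(Status=ok | Plant=P2) = 0.092/0.316 = 0.2911.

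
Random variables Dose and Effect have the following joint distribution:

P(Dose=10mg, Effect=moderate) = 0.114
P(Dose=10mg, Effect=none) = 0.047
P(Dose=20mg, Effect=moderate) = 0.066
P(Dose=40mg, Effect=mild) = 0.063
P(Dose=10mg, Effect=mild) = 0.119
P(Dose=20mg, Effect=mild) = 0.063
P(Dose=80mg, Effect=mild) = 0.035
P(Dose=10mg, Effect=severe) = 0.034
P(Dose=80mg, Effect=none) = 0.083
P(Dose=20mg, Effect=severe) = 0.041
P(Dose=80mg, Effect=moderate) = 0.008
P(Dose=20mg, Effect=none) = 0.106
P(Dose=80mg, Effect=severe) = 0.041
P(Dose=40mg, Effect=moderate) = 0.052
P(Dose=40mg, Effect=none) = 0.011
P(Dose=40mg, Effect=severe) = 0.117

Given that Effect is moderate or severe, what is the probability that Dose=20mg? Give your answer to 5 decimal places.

0.22622

P(Effect=moderate) = 0.114 + 0.066 + 0.052 + 0.008 = 0.240.
P(Effect=severe) = 0.034 + 0.041 + 0.117 + 0.041 = 0.233.
P(Effect ∈ {moderate, severe}) = 0.240 + 0.233 = 0.473; P(Dose=20mg, Effect ∈ {moderate, severe}) = 0.066 + 0.041 = 0.107.
P(Dose=20mg | Effect ∈ {moderate, severe}) = 0.107/0.473 = 0.22622.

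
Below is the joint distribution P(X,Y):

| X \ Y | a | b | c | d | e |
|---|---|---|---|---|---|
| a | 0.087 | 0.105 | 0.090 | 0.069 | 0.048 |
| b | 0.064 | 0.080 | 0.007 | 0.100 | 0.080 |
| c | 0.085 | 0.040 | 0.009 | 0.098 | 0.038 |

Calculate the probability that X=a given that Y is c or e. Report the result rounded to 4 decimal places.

P(Y=c) = 0.090 + 0.007 + 0.009 = 0.106.
P(Y=e) = 0.048 + 0.080 + 0.038 = 0.166.
P(Y ∈ {c, e}) = 0.106 + 0.166 = 0.272; P(X=a, Y ∈ {c, e}) = 0.090 + 0.048 = 0.138.
P(X=a | Y ∈ {c, e}) = 0.138/0.272 = 0.5074.

0.5074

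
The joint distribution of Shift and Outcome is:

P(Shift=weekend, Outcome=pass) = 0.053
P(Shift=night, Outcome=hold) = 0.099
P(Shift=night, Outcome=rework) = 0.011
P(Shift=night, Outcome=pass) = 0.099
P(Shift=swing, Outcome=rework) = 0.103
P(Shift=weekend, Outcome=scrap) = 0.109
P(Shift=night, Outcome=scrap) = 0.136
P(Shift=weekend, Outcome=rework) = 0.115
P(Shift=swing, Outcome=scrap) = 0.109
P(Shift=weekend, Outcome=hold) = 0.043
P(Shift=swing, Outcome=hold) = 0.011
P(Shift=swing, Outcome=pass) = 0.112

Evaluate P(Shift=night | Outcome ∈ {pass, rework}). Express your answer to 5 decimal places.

P(Outcome=pass) = 0.112 + 0.099 + 0.053 = 0.264.
P(Outcome=rework) = 0.103 + 0.011 + 0.115 = 0.229.
P(Outcome ∈ {pass, rework}) = 0.264 + 0.229 = 0.493; P(Shift=night, Outcome ∈ {pass, rework}) = 0.099 + 0.011 = 0.110.
P(Shift=night | Outcome ∈ {pass, rework}) = 0.110/0.493 = 0.22312.

0.22312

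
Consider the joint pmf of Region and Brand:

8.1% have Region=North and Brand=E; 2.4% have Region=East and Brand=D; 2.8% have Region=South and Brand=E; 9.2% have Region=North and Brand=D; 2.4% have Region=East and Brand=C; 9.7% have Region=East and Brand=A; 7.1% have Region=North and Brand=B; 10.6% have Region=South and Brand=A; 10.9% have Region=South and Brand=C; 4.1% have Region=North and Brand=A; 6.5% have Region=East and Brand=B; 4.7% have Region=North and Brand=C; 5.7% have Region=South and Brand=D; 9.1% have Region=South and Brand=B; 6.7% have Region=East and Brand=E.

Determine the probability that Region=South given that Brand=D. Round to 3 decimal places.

0.329

P(Brand=D) = 0.092 + 0.057 + 0.024 = 0.173.
P(Region=South | Brand=D) = 0.057/0.173 = 0.329.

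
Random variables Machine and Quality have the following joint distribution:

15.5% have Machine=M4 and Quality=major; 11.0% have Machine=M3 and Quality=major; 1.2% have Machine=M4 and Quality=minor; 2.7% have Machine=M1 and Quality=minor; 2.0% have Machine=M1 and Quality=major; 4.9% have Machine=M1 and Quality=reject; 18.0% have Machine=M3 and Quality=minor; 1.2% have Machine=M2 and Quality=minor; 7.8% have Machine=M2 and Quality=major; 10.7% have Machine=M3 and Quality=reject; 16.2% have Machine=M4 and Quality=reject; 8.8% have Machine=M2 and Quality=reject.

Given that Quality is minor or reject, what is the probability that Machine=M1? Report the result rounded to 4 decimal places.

0.1193

P(Quality=minor) = 0.027 + 0.012 + 0.180 + 0.012 = 0.231.
P(Quality=reject) = 0.049 + 0.088 + 0.107 + 0.162 = 0.406.
P(Quality ∈ {minor, reject}) = 0.231 + 0.406 = 0.637; P(Machine=M1, Quality ∈ {minor, reject}) = 0.027 + 0.049 = 0.076.
P(Machine=M1 | Quality ∈ {minor, reject}) = 0.076/0.637 = 0.1193.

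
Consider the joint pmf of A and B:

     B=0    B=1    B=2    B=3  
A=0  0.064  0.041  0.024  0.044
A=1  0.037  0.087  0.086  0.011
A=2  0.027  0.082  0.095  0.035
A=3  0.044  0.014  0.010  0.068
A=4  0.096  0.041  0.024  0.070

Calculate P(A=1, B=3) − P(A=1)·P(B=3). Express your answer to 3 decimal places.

P(A=1) = 0.037 + 0.087 + 0.086 + 0.011 = 0.221.
P(B=3) = 0.044 + 0.011 + 0.035 + 0.068 + 0.070 = 0.228.
P(A=1, B=3) − P(A=1)P(B=3) = 0.011 − 0.221×0.228 = -0.039.

-0.039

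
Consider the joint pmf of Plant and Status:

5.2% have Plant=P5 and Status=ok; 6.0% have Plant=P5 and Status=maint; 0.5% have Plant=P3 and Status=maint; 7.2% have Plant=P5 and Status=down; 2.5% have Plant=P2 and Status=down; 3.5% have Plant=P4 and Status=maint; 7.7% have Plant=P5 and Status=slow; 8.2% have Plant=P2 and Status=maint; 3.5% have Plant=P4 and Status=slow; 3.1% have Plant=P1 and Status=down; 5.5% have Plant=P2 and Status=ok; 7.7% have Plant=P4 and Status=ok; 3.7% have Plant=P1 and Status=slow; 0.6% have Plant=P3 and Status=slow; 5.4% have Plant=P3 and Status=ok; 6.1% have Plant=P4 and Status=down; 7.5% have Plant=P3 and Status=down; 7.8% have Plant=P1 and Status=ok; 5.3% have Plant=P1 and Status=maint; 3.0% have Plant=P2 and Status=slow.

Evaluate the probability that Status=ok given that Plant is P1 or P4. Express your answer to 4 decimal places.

0.3808

P(Plant=P1) = 0.078 + 0.037 + 0.031 + 0.053 = 0.199.
P(Plant=P4) = 0.077 + 0.035 + 0.061 + 0.035 = 0.208.
P(Plant ∈ {P1, P4}) = 0.199 + 0.208 = 0.407; P(Status=ok, Plant ∈ {P1, P4}) = 0.078 + 0.077 = 0.155.
P(Status=ok | Plant ∈ {P1, P4}) = 0.155/0.407 = 0.3808.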